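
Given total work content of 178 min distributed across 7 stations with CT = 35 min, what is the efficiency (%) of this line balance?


Formula: Efficiency = Sum of Task Times / (N_stations * CT) * 100
Total station capacity = 7 stations * 35 min = 245 min
Efficiency = 178 / 245 * 100 = 72.7%

72.7%


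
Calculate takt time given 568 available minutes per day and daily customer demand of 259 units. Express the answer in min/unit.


Formula: Takt Time = Available Production Time / Customer Demand
Takt = 568 min/day / 259 units/day
Takt = 2.19 min/unit

2.19 min/unit


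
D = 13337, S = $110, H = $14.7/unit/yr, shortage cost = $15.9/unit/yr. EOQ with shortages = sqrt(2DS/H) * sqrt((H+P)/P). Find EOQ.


Formula: EOQ* = sqrt(2DS/H) * sqrt((H+P)/P)
Base EOQ = sqrt(2*13337*110/14.7) = 446.77 units
Correction = sqrt((14.7+15.9)/15.9) = 1.38727
EOQ* = 446.77 * 1.38727 = 619.8 units

619.8 units


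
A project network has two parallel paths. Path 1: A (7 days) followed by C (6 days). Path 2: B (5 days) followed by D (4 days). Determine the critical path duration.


Path 1 = 7 + 6 = 13 days
Path 2 = 5 + 4 = 9 days
Duration = max(13, 9) = 13 days

13 days


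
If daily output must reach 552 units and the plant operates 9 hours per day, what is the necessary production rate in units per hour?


Formula: Production Rate = Daily Demand / Available Hours
Rate = 552 units/day / 9 hours/day
Rate = 61.3 units/hour

61.3 units/hour


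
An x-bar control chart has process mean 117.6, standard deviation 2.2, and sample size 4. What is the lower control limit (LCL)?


LCL = 117.6 - 3 * 2.2 / sqrt(4)

114.3


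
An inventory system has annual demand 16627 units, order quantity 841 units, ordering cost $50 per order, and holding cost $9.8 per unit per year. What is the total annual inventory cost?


TC = 16627/841 * 50 + 841/2 * 9.8

$5109.43


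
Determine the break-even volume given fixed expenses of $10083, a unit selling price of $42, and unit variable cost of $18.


Formula: BEQ = Fixed Costs / (Price - Variable Cost)
Contribution margin = $42 - $18 = $24/unit
BEQ = ceil($10083 / $24/unit) = ceil(420.12) = 421 units

421 units


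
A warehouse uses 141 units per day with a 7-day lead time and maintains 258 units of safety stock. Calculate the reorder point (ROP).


Formula: ROP = (Daily Demand * Lead Time) + Safety Stock
Demand during lead time = 141 * 7 = 987 units
ROP = 987 + 258 = 1245 units

1245 units


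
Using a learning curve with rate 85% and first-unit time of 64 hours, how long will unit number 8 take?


Formula: T_n = T_1 * (learning_rate)^(log2(n)) where learning_rate = rate/100
Doublings = log2(8) = 3
T_n = 64 * 0.85^3
T_n = 64 * 0.6141 = 39.3 hours

39.3 hours


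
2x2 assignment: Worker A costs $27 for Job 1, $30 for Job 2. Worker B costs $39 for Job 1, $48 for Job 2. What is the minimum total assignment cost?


Option 1: A->1 + B->2 = $27 + $48 = $75
Option 2: A->2 + B->1 = $30 + $39 = $69
Min cost = min($75, $69) = $69

$69


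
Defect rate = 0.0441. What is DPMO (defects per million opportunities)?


DPMO = defect_rate * 1000000 = 0.0441 * 1000000

44100


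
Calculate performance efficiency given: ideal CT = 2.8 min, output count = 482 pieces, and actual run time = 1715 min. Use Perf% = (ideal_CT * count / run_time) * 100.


Formula: Performance = (Ideal CT * Total Count) / Run Time * 100
Ideal output time = 2.8 * 482 = 1349.6 min
Performance = 1349.6 / 1715 * 100 = 78.7%

78.7%


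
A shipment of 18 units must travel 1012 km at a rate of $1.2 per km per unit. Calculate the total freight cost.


TC = dist * cost * units = 1012 * 1.2 * 18 = $21859.20

$21859.20


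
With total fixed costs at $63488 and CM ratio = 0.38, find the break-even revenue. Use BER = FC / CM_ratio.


Formula: BER = Fixed Costs / Contribution Margin Ratio
BER = $63488 / 0.38
BER = $167073.68 (to the nearest cent)

$167073.68


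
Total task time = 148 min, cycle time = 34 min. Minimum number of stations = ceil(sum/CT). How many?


Formula: N_min = ceil(Sum of Task Times / Cycle Time)
N_min = ceil(148 min / 34 min) = ceil(4.3529)
N_min = 5 stations

5


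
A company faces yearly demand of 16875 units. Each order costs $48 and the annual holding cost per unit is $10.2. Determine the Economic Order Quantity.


Formula: EOQ = sqrt(2 * D * S / H)
Numerator: 2 * 16875 * 48 = 1620000
2DS/H = 1620000 / 10.2 = 158823.5
EOQ = sqrt(158823.5) = 398.5 units

398.5 units


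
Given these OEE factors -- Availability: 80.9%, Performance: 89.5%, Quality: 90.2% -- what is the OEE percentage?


Formula: OEE = Availability * Performance * Quality / 10000
A * P = 80.9% * 89.5% / 100 = 72.41%
OEE = 72.41% * 90.2% / 100 = 65.3%

65.3%


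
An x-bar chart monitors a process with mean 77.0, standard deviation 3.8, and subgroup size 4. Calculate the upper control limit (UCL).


UCL = 77.0 + 3 * 3.8 / sqrt(4)

82.7


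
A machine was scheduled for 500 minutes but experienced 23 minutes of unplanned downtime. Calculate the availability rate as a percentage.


Formula: Availability = (Planned Time - Downtime) / Planned Time * 100
Uptime = 500 - 23 = 477 min
Availability = 477 / 500 * 100 = 95.4%

95.4%


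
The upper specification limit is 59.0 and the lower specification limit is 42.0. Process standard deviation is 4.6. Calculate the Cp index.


Cp = (59.0 - 42.0) / (6 * 4.6)

0.62


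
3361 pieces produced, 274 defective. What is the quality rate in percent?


Formula: Quality Rate = Good Pieces / Total Pieces * 100
Good pieces = 3361 - 274 = 3087
QR = 3087 / 3361 * 100 = 91.8%

91.8%


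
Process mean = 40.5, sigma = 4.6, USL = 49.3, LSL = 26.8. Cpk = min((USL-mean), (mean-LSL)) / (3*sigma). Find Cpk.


Cpu = (49.3 - 40.5) / (3 * 4.6) = 0.64
Cpl = (40.5 - 26.8) / (3 * 4.6) = 0.99
Cpk = min(0.64, 0.99) = 0.64

0.64


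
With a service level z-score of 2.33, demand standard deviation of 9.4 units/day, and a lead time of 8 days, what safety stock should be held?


Formula: SS = z * sigma_d * sqrt(LT)
sqrt(LT) = sqrt(8) = 2.8284
SS = 2.33 * 9.4 * 2.8284
SS = 61.9 units

61.9 units


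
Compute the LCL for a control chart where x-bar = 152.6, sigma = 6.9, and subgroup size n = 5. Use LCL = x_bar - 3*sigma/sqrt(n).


LCL = 152.6 - 3 * 6.9 / sqrt(5)

143.34


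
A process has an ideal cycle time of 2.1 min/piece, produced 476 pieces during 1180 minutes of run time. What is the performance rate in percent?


Formula: Performance = (Ideal CT * Total Count) / Run Time * 100
Ideal output time = 2.1 * 476 = 999.6 min
Performance = 999.6 / 1180 * 100 = 84.7%

84.7%


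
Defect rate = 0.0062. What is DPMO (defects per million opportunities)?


DPMO = defect_rate * 1000000 = 0.0062 * 1000000

6200


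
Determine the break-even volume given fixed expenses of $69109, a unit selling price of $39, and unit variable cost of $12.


Formula: BEQ = Fixed Costs / (Price - Variable Cost)
Contribution margin = $39 - $12 = $27/unit
BEQ = ceil($69109 / $27/unit) = ceil(2559.59) = 2560 units

2560 units


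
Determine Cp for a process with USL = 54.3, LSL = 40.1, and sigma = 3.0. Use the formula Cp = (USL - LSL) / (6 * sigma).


Cp = (54.3 - 40.1) / (6 * 3.0)

0.79


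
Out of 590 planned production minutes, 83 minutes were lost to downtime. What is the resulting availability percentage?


Formula: Availability = (Planned Time - Downtime) / Planned Time * 100
Uptime = 590 - 83 = 507 min
Availability = 507 / 590 * 100 = 85.9%

85.9%


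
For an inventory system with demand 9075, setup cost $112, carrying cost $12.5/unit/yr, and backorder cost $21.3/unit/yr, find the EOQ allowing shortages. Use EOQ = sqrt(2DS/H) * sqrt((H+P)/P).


Formula: EOQ* = sqrt(2DS/H) * sqrt((H+P)/P)
Base EOQ = sqrt(2*9075*112/12.5) = 403.27 units
Correction = sqrt((12.5+21.3)/21.3) = 1.2597
EOQ* = 403.27 * 1.2597 = 508.0 units

508.0 units


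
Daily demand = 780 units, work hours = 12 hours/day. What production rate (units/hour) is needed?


Formula: Production Rate = Daily Demand / Available Hours
Rate = 780 units/day / 12 hours/day
Rate = 65.0 units/hour

65.0 units/hour


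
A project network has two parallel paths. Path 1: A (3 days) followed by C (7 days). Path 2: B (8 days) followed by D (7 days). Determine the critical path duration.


Path 1 = 3 + 7 = 10 days
Path 2 = 8 + 7 = 15 days
Duration = max(10, 15) = 15 days

15 days


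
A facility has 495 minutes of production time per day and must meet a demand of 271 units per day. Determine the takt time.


Formula: Takt Time = Available Production Time / Customer Demand
Takt = 495 min/day / 271 units/day
Takt = 1.83 min/unit

1.83 min/unit


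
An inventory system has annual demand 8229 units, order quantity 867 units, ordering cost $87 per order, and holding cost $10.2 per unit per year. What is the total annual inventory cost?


TC = 8229/867 * 87 + 867/2 * 10.2

$5247.45


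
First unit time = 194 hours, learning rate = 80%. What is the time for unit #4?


Formula: T_n = T_1 * (learning_rate)^(log2(n)) where learning_rate = rate/100
Doublings = log2(4) = 2
T_n = 194 * 0.8^2
T_n = 194 * 0.64 = 124.2 hours

124.2 hours


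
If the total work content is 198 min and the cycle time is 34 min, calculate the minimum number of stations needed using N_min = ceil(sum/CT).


Formula: N_min = ceil(Sum of Task Times / Cycle Time)
N_min = ceil(198 min / 34 min) = ceil(5.8235)
N_min = 6 stations

6


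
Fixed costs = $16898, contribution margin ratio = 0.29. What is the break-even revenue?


Formula: BER = Fixed Costs / Contribution Margin Ratio
BER = $16898 / 0.29
BER = $58268.97 (to the nearest cent)

$58268.97


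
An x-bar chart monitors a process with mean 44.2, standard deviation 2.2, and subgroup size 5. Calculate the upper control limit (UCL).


UCL = 44.2 + 3 * 2.2 / sqrt(5)

47.15


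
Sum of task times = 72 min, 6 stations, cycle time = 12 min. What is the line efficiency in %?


Formula: Efficiency = Sum of Task Times / (N_stations * CT) * 100
Total station capacity = 6 stations * 12 min = 72 min
Efficiency = 72 / 72 * 100 = 100.0%

100.0%


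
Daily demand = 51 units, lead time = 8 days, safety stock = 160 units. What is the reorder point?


Formula: ROP = (Daily Demand * Lead Time) + Safety Stock
Demand during lead time = 51 * 8 = 408 units
ROP = 408 + 160 = 568 units

568 units


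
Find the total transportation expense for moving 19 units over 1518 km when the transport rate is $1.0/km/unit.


TC = dist * cost * units = 1518 * 1.0 * 19 = $28842.00

$28842.00


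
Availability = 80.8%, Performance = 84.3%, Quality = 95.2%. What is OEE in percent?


Formula: OEE = Availability * Performance * Quality / 10000
A * P = 80.8% * 84.3% / 100 = 68.11%
OEE = 68.11% * 95.2% / 100 = 64.8%

64.8%


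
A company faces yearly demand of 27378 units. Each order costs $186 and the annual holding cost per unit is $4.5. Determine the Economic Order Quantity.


Formula: EOQ = sqrt(2 * D * S / H)
Numerator: 2 * 27378 * 186 = 10184616
2DS/H = 10184616 / 4.5 = 2263248.0
EOQ = sqrt(2263248.0) = 1504.4 units

1504.4 units


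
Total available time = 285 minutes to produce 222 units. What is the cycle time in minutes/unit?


Formula: CT = Available Time / Number of Units
CT = 285 min / 222 units
CT = 1.28 min/unit

1.28 min/unit


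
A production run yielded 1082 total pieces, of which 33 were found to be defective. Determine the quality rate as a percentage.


Formula: Quality Rate = Good Pieces / Total Pieces * 100
Good pieces = 1082 - 33 = 1049
QR = 1049 / 1082 * 100 = 97.0%

97.0%


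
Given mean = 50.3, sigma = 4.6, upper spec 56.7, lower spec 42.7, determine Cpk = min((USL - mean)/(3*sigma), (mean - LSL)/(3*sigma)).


Cpu = (56.7 - 50.3) / (3 * 4.6) = 0.46
Cpl = (50.3 - 42.7) / (3 * 4.6) = 0.55
Cpk = min(0.46, 0.55) = 0.46

0.46


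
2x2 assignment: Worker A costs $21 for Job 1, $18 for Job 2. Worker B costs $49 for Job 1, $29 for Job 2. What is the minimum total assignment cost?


Option 1: A->1 + B->2 = $21 + $29 = $50
Option 2: A->2 + B->1 = $18 + $49 = $67
Min cost = min($50, $67) = $50

$50


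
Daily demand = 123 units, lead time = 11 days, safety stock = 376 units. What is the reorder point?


Formula: ROP = (Daily Demand * Lead Time) + Safety Stock
Demand during lead time = 123 * 11 = 1353 units
ROP = 1353 + 376 = 1729 units

1729 units


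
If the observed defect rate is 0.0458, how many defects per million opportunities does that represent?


DPMO = defect_rate * 1000000 = 0.0458 * 1000000

45800


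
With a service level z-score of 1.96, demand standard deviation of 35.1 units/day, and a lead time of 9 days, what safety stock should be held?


Formula: SS = z * sigma_d * sqrt(LT)
sqrt(LT) = sqrt(9) = 3.0
SS = 1.96 * 35.1 * 3.0
SS = 206.4 units

206.4 units


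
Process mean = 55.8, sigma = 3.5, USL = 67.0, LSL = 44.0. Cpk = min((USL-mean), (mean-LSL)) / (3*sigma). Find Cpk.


Cpu = (67.0 - 55.8) / (3 * 3.5) = 1.07
Cpl = (55.8 - 44.0) / (3 * 3.5) = 1.12
Cpk = min(1.07, 1.12) = 1.07

1.07


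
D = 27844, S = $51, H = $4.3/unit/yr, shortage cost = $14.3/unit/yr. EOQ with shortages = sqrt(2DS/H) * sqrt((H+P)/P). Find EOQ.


Formula: EOQ* = sqrt(2DS/H) * sqrt((H+P)/P)
Base EOQ = sqrt(2*27844*51/4.3) = 812.7 units
Correction = sqrt((4.3+14.3)/14.3) = 1.14048
EOQ* = 812.7 * 1.14048 = 926.9 units

926.9 units


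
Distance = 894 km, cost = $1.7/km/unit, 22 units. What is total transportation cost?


TC = dist * cost * units = 894 * 1.7 * 22 = $33435.60

$33435.60


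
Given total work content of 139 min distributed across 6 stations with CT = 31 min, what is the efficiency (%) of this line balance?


Formula: Efficiency = Sum of Task Times / (N_stations * CT) * 100
Total station capacity = 6 stations * 31 min = 186 min
Efficiency = 139 / 186 * 100 = 74.7%

74.7%


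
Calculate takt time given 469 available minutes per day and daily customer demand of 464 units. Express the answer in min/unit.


Formula: Takt Time = Available Production Time / Customer Demand
Takt = 469 min/day / 464 units/day
Takt = 1.01 min/unit

1.01 min/unit


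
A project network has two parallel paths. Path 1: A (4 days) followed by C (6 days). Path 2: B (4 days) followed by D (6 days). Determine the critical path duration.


Path 1 = 4 + 6 = 10 days
Path 2 = 4 + 6 = 10 days
Duration = max(10, 10) = 10 days

10 days


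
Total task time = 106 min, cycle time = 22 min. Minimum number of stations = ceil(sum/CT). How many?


Formula: N_min = ceil(Sum of Task Times / Cycle Time)
N_min = ceil(106 min / 22 min) = ceil(4.8182)
N_min = 5 stations

5


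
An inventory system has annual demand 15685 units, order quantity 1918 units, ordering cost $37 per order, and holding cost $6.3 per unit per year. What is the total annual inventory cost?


TC = 15685/1918 * 37 + 1918/2 * 6.3

$6344.28


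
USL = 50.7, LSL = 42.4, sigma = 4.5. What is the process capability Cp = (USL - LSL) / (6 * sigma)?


Cp = (50.7 - 42.4) / (6 * 4.5)

0.31


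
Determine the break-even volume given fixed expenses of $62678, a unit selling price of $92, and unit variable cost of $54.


Formula: BEQ = Fixed Costs / (Price - Variable Cost)
Contribution margin = $92 - $54 = $38/unit
BEQ = ceil($62678 / $38/unit) = ceil(1649.42) = 1650 units

1650 units


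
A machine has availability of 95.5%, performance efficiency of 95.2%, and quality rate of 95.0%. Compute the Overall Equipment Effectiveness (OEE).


Formula: OEE = Availability * Performance * Quality / 10000
A * P = 95.5% * 95.2% / 100 = 90.92%
OEE = 90.92% * 95.0% / 100 = 86.4%

86.4%


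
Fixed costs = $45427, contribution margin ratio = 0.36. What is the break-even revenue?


Formula: BER = Fixed Costs / Contribution Margin Ratio
BER = $45427 / 0.36
BER = $126186.11 (to the nearest cent)

$126186.11


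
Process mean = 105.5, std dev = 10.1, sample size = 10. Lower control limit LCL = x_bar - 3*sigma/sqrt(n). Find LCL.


LCL = 105.5 - 3 * 10.1 / sqrt(10)

95.92


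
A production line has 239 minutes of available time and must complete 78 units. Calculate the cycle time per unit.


Formula: CT = Available Time / Number of Units
CT = 239 min / 78 units
CT = 3.06 min/unit

3.06 min/unit


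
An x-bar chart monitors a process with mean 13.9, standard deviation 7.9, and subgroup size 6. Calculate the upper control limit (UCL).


UCL = 13.9 + 3 * 7.9 / sqrt(6)

23.58


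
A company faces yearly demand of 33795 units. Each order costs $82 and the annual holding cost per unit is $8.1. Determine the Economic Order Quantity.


Formula: EOQ = sqrt(2 * D * S / H)
Numerator: 2 * 33795 * 82 = 5542380
2DS/H = 5542380 / 8.1 = 684244.4
EOQ = sqrt(684244.4) = 827.2 units

827.2 units


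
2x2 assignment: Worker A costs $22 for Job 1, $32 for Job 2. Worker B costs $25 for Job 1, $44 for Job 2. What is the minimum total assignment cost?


Option 1: A->1 + B->2 = $22 + $44 = $66
Option 2: A->2 + B->1 = $32 + $25 = $57
Min cost = min($66, $57) = $57

$57


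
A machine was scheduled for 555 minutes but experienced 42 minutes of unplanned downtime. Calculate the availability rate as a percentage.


Formula: Availability = (Planned Time - Downtime) / Planned Time * 100
Uptime = 555 - 42 = 513 min
Availability = 513 / 555 * 100 = 92.4%

92.4%


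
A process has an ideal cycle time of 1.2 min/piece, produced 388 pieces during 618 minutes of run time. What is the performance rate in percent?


Formula: Performance = (Ideal CT * Total Count) / Run Time * 100
Ideal output time = 1.2 * 388 = 465.6 min
Performance = 465.6 / 618 * 100 = 75.3%

75.3%


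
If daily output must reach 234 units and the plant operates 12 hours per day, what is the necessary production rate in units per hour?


Formula: Production Rate = Daily Demand / Available Hours
Rate = 234 units/day / 12 hours/day
Rate = 19.5 units/hour

19.5 units/hour


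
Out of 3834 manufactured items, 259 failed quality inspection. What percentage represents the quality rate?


Formula: Quality Rate = Good Pieces / Total Pieces * 100
Good pieces = 3834 - 259 = 3575
QR = 3575 / 3834 * 100 = 93.2%

93.2%


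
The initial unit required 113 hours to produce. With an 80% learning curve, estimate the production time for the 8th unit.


Formula: T_n = T_1 * (learning_rate)^(log2(n)) where learning_rate = rate/100
Doublings = log2(8) = 3
T_n = 113 * 0.8^3
T_n = 113 * 0.512 = 57.9 hours

57.9 hours


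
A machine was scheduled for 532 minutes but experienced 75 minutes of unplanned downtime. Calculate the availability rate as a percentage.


Formula: Availability = (Planned Time - Downtime) / Planned Time * 100
Uptime = 532 - 75 = 457 min
Availability = 457 / 532 * 100 = 85.9%

85.9%


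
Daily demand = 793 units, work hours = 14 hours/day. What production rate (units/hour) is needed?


Formula: Production Rate = Daily Demand / Available Hours
Rate = 793 units/day / 14 hours/day
Rate = 56.6 units/hour

56.6 units/hour


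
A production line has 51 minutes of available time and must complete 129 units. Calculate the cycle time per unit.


Formula: CT = Available Time / Number of Units
CT = 51 min / 129 units
CT = 0.4 min/unit

0.4 min/unit


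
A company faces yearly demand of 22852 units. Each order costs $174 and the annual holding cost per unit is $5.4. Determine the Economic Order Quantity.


Formula: EOQ = sqrt(2 * D * S / H)
Numerator: 2 * 22852 * 174 = 7952496
2DS/H = 7952496 / 5.4 = 1472684.4
EOQ = sqrt(1472684.4) = 1213.5 units

1213.5 units


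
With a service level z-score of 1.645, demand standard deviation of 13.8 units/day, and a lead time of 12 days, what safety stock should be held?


Formula: SS = z * sigma_d * sqrt(LT)
sqrt(LT) = sqrt(12) = 3.4641
SS = 1.645 * 13.8 * 3.4641
SS = 78.6 units

78.6 units


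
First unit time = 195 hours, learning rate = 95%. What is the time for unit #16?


Formula: T_n = T_1 * (learning_rate)^(log2(n)) where learning_rate = rate/100
Doublings = log2(16) = 4
T_n = 195 * 0.95^4
T_n = 195 * 0.8145 = 158.8 hours

158.8 hours


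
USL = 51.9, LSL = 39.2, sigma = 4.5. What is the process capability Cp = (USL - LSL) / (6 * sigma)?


Cp = (51.9 - 39.2) / (6 * 4.5)

0.47


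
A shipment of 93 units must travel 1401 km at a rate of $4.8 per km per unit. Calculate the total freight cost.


TC = dist * cost * units = 1401 * 4.8 * 93 = $625406.40

$625406.40


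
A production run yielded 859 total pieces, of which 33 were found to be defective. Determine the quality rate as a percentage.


Formula: Quality Rate = Good Pieces / Total Pieces * 100
Good pieces = 859 - 33 = 826
QR = 826 / 859 * 100 = 96.2%

96.2%


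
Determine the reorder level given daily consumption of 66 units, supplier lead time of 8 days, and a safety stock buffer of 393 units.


Formula: ROP = (Daily Demand * Lead Time) + Safety Stock
Demand during lead time = 66 * 8 = 528 units
ROP = 528 + 393 = 921 units

921 units


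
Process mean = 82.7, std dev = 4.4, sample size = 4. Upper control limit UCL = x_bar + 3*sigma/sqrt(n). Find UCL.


UCL = 82.7 + 3 * 4.4 / sqrt(4)

89.3


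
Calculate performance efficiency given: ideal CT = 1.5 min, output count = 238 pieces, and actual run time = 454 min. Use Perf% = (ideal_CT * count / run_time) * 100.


Formula: Performance = (Ideal CT * Total Count) / Run Time * 100
Ideal output time = 1.5 * 238 = 357.0 min
Performance = 357.0 / 454 * 100 = 78.6%

78.6%


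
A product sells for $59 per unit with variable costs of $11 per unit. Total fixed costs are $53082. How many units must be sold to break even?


Formula: BEQ = Fixed Costs / (Price - Variable Cost)
Contribution margin = $59 - $11 = $48/unit
BEQ = ceil($53082 / $48/unit) = ceil(1105.88) = 1106 units

1106 units


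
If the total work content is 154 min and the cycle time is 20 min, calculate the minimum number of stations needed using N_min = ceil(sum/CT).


Formula: N_min = ceil(Sum of Task Times / Cycle Time)
N_min = ceil(154 min / 20 min) = ceil(7.7)
N_min = 8 stations

8


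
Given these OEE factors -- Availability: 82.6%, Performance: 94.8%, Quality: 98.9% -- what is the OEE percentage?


Formula: OEE = Availability * Performance * Quality / 10000
A * P = 82.6% * 94.8% / 100 = 78.3%
OEE = 78.3% * 98.9% / 100 = 77.4%

77.4%


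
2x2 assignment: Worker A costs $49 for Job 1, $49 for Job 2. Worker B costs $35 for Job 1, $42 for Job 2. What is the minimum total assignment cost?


Option 1: A->1 + B->2 = $49 + $42 = $91
Option 2: A->2 + B->1 = $49 + $35 = $84
Min cost = min($91, $84) = $84

$84


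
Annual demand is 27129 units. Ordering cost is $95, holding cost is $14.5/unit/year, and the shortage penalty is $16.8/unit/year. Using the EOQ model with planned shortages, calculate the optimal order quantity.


Formula: EOQ* = sqrt(2DS/H) * sqrt((H+P)/P)
Base EOQ = sqrt(2*27129*95/14.5) = 596.22 units
Correction = sqrt((14.5+16.8)/16.8) = 1.36495
EOQ* = 596.22 * 1.36495 = 813.8 units

813.8 units


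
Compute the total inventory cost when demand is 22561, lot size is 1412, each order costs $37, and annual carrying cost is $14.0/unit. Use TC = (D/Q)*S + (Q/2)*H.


TC = 22561/1412 * 37 + 1412/2 * 14.0

$10475.19


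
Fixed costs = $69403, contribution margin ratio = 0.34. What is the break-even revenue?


Formula: BER = Fixed Costs / Contribution Margin Ratio
BER = $69403 / 0.34
BER = $204126.47 (to the nearest cent)

$204126.47


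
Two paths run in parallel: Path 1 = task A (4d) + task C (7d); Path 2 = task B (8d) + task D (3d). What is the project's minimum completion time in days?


Path 1 = 4 + 7 = 11 days
Path 2 = 8 + 3 = 11 days
Duration = max(11, 11) = 11 days

11 days


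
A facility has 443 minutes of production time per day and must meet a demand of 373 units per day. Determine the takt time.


Formula: Takt Time = Available Production Time / Customer Demand
Takt = 443 min/day / 373 units/day
Takt = 1.19 min/unit

1.19 min/unit


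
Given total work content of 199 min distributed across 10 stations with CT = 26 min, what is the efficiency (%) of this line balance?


Formula: Efficiency = Sum of Task Times / (N_stations * CT) * 100
Total station capacity = 10 stations * 26 min = 260 min
Efficiency = 199 / 260 * 100 = 76.5%

76.5%


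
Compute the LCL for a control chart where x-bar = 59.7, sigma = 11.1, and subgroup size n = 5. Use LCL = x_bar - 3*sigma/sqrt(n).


LCL = 59.7 - 3 * 11.1 / sqrt(5)

44.81


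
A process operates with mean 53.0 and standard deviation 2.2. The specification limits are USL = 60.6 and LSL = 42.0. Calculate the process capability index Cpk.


Cpu = (60.6 - 53.0) / (3 * 2.2) = 1.15
Cpl = (53.0 - 42.0) / (3 * 2.2) = 1.67
Cpk = min(1.15, 1.67) = 1.15

1.15


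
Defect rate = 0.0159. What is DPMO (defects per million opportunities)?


DPMO = defect_rate * 1000000 = 0.0159 * 1000000

15900


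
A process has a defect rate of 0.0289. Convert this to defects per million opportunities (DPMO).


DPMO = defect_rate * 1000000 = 0.0289 * 1000000

28900


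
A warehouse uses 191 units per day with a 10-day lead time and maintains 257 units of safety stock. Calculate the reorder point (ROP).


Formula: ROP = (Daily Demand * Lead Time) + Safety Stock
Demand during lead time = 191 * 10 = 1910 units
ROP = 1910 + 257 = 2167 units

2167 units


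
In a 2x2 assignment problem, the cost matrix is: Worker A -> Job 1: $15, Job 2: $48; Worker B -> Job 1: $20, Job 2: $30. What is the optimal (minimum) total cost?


Option 1: A->1 + B->2 = $15 + $30 = $45
Option 2: A->2 + B->1 = $48 + $20 = $68
Min cost = min($45, $68) = $45

$45


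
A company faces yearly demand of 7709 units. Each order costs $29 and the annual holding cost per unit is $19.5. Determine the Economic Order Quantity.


Formula: EOQ = sqrt(2 * D * S / H)
Numerator: 2 * 7709 * 29 = 447122
2DS/H = 447122 / 19.5 = 22929.3
EOQ = sqrt(22929.3) = 151.4 units

151.4 units


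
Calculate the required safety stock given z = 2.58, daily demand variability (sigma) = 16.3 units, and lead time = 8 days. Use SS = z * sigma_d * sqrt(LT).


Formula: SS = z * sigma_d * sqrt(LT)
sqrt(LT) = sqrt(8) = 2.8284
SS = 2.58 * 16.3 * 2.8284
SS = 118.9 units

118.9 units


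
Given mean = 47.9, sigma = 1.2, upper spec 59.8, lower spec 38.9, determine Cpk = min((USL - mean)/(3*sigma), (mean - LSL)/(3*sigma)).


Cpu = (59.8 - 47.9) / (3 * 1.2) = 3.31
Cpl = (47.9 - 38.9) / (3 * 1.2) = 2.5
Cpk = min(3.31, 2.5) = 2.5

2.5


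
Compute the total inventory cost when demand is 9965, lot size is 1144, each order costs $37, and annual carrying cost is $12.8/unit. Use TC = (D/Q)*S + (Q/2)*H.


TC = 9965/1144 * 37 + 1144/2 * 12.8

$7643.89


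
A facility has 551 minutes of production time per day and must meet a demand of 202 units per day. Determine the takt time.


Formula: Takt Time = Available Production Time / Customer Demand
Takt = 551 min/day / 202 units/day
Takt = 2.73 min/unit

2.73 min/unit


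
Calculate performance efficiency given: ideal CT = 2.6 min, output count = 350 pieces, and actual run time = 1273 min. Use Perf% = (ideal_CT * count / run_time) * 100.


Formula: Performance = (Ideal CT * Total Count) / Run Time * 100
Ideal output time = 2.6 * 350 = 910.0 min
Performance = 910.0 / 1273 * 100 = 71.5%

71.5%


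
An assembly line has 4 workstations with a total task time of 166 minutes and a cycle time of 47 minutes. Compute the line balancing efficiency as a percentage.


Formula: Efficiency = Sum of Task Times / (N_stations * CT) * 100
Total station capacity = 4 stations * 47 min = 188 min
Efficiency = 166 / 188 * 100 = 88.3%

88.3%


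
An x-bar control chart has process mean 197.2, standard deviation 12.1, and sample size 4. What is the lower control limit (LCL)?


LCL = 197.2 - 3 * 12.1 / sqrt(4)

179.05


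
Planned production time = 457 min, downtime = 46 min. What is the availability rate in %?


Formula: Availability = (Planned Time - Downtime) / Planned Time * 100
Uptime = 457 - 46 = 411 min
Availability = 411 / 457 * 100 = 89.9%

89.9%


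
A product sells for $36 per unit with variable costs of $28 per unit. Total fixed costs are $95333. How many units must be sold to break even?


Formula: BEQ = Fixed Costs / (Price - Variable Cost)
Contribution margin = $36 - $28 = $8/unit
BEQ = ceil($95333 / $8/unit) = ceil(11916.62) = 11917 units

11917 units


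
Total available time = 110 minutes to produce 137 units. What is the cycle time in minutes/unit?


Formula: CT = Available Time / Number of Units
CT = 110 min / 137 units
CT = 0.8 min/unit

0.8 min/unit


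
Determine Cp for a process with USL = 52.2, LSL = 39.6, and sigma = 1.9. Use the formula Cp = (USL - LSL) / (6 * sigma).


Cp = (52.2 - 39.6) / (6 * 1.9)

1.11


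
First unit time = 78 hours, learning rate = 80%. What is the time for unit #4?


Formula: T_n = T_1 * (learning_rate)^(log2(n)) where learning_rate = rate/100
Doublings = log2(4) = 2
T_n = 78 * 0.8^2
T_n = 78 * 0.64 = 49.9 hours

49.9 hours


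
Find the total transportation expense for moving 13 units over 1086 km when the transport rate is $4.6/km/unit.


TC = dist * cost * units = 1086 * 4.6 * 13 = $64942.80

$64942.80


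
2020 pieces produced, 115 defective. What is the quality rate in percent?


Formula: Quality Rate = Good Pieces / Total Pieces * 100
Good pieces = 2020 - 115 = 1905
QR = 1905 / 2020 * 100 = 94.3%

94.3%


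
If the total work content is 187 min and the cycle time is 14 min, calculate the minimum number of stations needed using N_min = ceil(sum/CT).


Formula: N_min = ceil(Sum of Task Times / Cycle Time)
N_min = ceil(187 min / 14 min) = ceil(13.3571)
N_min = 14 stations

14


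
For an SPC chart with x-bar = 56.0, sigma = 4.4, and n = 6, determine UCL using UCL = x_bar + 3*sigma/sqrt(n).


UCL = 56.0 + 3 * 4.4 / sqrt(6)

61.39


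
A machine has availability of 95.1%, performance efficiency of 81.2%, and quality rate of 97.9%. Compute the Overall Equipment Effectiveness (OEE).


Formula: OEE = Availability * Performance * Quality / 10000
A * P = 95.1% * 81.2% / 100 = 77.22%
OEE = 77.22% * 97.9% / 100 = 75.6%

75.6%


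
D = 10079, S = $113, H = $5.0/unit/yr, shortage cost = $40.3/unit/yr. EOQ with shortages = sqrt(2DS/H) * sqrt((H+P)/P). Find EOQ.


Formula: EOQ* = sqrt(2DS/H) * sqrt((H+P)/P)
Base EOQ = sqrt(2*10079*113/5.0) = 674.96 units
Correction = sqrt((5.0+40.3)/40.3) = 1.06022
EOQ* = 674.96 * 1.06022 = 715.6 units

715.6 units


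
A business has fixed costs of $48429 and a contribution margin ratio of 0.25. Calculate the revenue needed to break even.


Formula: BER = Fixed Costs / Contribution Margin Ratio
BER = $48429 / 0.25
BER = $193716.00 (to the nearest cent)

$193716.00


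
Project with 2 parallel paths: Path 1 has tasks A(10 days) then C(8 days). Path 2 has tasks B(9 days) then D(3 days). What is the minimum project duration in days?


Path 1 = 10 + 8 = 18 days
Path 2 = 9 + 3 = 12 days
Duration = max(18, 12) = 18 days

18 days


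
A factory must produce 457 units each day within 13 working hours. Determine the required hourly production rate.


Formula: Production Rate = Daily Demand / Available Hours
Rate = 457 units/day / 13 hours/day
Rate = 35.2 units/hour

35.2 units/hour


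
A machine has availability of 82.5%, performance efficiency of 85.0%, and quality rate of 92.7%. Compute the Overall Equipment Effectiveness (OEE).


Formula: OEE = Availability * Performance * Quality / 10000
A * P = 82.5% * 85.0% / 100 = 70.13%
OEE = 70.13% * 92.7% / 100 = 65.0%

65.0%


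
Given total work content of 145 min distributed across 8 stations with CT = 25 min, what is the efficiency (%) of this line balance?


Formula: Efficiency = Sum of Task Times / (N_stations * CT) * 100
Total station capacity = 8 stations * 25 min = 200 min
Efficiency = 145 / 200 * 100 = 72.5%

72.5%


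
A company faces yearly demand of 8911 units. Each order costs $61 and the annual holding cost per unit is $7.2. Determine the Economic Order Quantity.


Formula: EOQ = sqrt(2 * D * S / H)
Numerator: 2 * 8911 * 61 = 1087142
2DS/H = 1087142 / 7.2 = 150991.9
EOQ = sqrt(150991.9) = 388.6 units

388.6 units


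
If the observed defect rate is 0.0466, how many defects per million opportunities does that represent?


DPMO = defect_rate * 1000000 = 0.0466 * 1000000

46600


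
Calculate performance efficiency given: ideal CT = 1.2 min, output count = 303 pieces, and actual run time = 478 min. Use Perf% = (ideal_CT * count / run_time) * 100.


Formula: Performance = (Ideal CT * Total Count) / Run Time * 100
Ideal output time = 1.2 * 303 = 363.6 min
Performance = 363.6 / 478 * 100 = 76.1%

76.1%


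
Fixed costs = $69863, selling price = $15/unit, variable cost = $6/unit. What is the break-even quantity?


Formula: BEQ = Fixed Costs / (Price - Variable Cost)
Contribution margin = $15 - $6 = $9/unit
BEQ = ceil($69863 / $9/unit) = ceil(7762.56) = 7763 units

7763 units


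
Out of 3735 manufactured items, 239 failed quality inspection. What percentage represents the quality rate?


Formula: Quality Rate = Good Pieces / Total Pieces * 100
Good pieces = 3735 - 239 = 3496
QR = 3496 / 3735 * 100 = 93.6%

93.6%


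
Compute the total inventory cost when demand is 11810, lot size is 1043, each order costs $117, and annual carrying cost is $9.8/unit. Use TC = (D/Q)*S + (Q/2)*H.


TC = 11810/1043 * 117 + 1043/2 * 9.8

$6435.50


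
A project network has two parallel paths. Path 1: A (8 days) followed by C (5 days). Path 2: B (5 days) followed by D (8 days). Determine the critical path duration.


Path 1 = 8 + 5 = 13 days
Path 2 = 5 + 8 = 13 days
Duration = max(13, 13) = 13 days

13 days


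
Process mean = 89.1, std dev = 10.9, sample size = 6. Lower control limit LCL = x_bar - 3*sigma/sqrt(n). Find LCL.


LCL = 89.1 - 3 * 10.9 / sqrt(6)

75.75


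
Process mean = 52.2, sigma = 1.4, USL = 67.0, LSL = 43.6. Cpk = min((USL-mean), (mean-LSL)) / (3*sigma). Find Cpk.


Cpu = (67.0 - 52.2) / (3 * 1.4) = 3.52
Cpl = (52.2 - 43.6) / (3 * 1.4) = 2.05
Cpk = min(3.52, 2.05) = 2.05

2.05


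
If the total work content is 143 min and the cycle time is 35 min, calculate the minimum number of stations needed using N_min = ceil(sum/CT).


Formula: N_min = ceil(Sum of Task Times / Cycle Time)
N_min = ceil(143 min / 35 min) = ceil(4.0857)
N_min = 5 stations

5


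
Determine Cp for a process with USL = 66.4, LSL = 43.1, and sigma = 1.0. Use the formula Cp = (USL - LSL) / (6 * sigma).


Cp = (66.4 - 43.1) / (6 * 1.0)

3.88


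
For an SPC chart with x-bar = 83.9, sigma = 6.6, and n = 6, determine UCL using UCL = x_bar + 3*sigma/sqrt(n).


UCL = 83.9 + 3 * 6.6 / sqrt(6)

91.98


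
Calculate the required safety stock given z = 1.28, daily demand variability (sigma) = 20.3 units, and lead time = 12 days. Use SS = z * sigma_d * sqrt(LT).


Formula: SS = z * sigma_d * sqrt(LT)
sqrt(LT) = sqrt(12) = 3.4641
SS = 1.28 * 20.3 * 3.4641
SS = 90.0 units

90.0 units


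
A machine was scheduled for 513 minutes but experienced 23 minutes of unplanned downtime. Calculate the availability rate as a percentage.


Formula: Availability = (Planned Time - Downtime) / Planned Time * 100
Uptime = 513 - 23 = 490 min
Availability = 490 / 513 * 100 = 95.5%

95.5%


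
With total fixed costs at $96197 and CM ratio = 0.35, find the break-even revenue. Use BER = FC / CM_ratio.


Formula: BER = Fixed Costs / Contribution Margin Ratio
BER = $96197 / 0.35
BER = $274848.57 (to the nearest cent)

$274848.57


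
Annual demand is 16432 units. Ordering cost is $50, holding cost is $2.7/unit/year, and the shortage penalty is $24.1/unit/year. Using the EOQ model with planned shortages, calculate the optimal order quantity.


Formula: EOQ* = sqrt(2DS/H) * sqrt((H+P)/P)
Base EOQ = sqrt(2*16432*50/2.7) = 780.12 units
Correction = sqrt((2.7+24.1)/24.1) = 1.05453
EOQ* = 780.12 * 1.05453 = 822.7 units

822.7 units


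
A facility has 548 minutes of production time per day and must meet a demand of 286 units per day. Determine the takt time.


Formula: Takt Time = Available Production Time / Customer Demand
Takt = 548 min/day / 286 units/day
Takt = 1.92 min/unit

1.92 min/unit


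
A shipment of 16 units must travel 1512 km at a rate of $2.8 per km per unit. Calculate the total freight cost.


TC = dist * cost * units = 1512 * 2.8 * 16 = $67737.60

$67737.60


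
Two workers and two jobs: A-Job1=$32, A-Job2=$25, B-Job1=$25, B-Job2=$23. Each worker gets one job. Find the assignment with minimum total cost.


Option 1: A->1 + B->2 = $32 + $23 = $55
Option 2: A->2 + B->1 = $25 + $25 = $50
Min cost = min($55, $50) = $50

$50


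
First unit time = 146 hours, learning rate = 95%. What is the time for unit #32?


Formula: T_n = T_1 * (learning_rate)^(log2(n)) where learning_rate = rate/100
Doublings = log2(32) = 5
T_n = 146 * 0.95^5
T_n = 146 * 0.7738 = 113.0 hours

113.0 hours


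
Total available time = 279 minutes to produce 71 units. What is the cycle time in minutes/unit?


Formula: CT = Available Time / Number of Units
CT = 279 min / 71 units
CT = 3.93 min/unit

3.93 min/unit


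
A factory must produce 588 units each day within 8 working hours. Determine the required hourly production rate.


Formula: Production Rate = Daily Demand / Available Hours
Rate = 588 units/day / 8 hours/day
Rate = 73.5 units/hour

73.5 units/hour


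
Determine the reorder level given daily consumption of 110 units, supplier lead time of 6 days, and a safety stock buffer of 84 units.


Formula: ROP = (Daily Demand * Lead Time) + Safety Stock
Demand during lead time = 110 * 6 = 660 units
ROP = 660 + 84 = 744 units

744 units


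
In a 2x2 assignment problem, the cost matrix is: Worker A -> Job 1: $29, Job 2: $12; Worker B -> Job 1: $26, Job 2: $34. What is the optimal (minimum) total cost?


Option 1: A->1 + B->2 = $29 + $34 = $63
Option 2: A->2 + B->1 = $12 + $26 = $38
Min cost = min($63, $38) = $38

$38


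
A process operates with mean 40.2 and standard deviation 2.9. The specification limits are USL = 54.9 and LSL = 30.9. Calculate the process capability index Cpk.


Cpu = (54.9 - 40.2) / (3 * 2.9) = 1.69
Cpl = (40.2 - 30.9) / (3 * 2.9) = 1.07
Cpk = min(1.69, 1.07) = 1.07

1.07


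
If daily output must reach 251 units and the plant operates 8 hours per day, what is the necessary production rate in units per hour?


Formula: Production Rate = Daily Demand / Available Hours
Rate = 251 units/day / 8 hours/day
Rate = 31.4 units/hour

31.4 units/hour


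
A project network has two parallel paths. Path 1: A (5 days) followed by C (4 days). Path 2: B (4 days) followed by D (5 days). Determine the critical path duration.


Path 1 = 5 + 4 = 9 days
Path 2 = 4 + 5 = 9 days
Duration = max(9, 9) = 9 days

9 days


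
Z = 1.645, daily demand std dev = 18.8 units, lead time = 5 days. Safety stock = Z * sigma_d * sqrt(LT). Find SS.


Formula: SS = z * sigma_d * sqrt(LT)
sqrt(LT) = sqrt(5) = 2.2361
SS = 1.645 * 18.8 * 2.2361
SS = 69.2 units

69.2 units


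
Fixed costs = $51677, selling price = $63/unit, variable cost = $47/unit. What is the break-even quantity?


Formula: BEQ = Fixed Costs / (Price - Variable Cost)
Contribution margin = $63 - $47 = $16/unit
BEQ = ceil($51677 / $16/unit) = ceil(3229.81) = 3230 units

3230 units


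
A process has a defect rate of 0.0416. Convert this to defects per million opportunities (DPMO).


DPMO = defect_rate * 1000000 = 0.0416 * 1000000

41600


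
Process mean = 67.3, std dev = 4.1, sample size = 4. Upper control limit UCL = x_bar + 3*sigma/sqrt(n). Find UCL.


UCL = 67.3 + 3 * 4.1 / sqrt(4)

73.45
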